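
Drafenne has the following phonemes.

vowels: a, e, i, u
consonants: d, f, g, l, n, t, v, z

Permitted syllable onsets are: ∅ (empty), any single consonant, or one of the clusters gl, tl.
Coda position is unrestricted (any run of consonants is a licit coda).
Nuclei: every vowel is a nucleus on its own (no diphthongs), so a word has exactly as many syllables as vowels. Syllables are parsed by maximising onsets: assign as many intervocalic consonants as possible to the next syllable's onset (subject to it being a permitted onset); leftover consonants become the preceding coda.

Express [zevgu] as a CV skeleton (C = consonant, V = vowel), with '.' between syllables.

CVC.CV

The vowels are e, u — 2 nuclei, so 2 syllables.
V1 /e/ – V2 /u/: cluster /vg/ — the longest permitted-onset suffix is /g/; onset = /g/, preceding coda = /v/.
Result: zev.gu.
Mapping each syllable to C/V: /zev/ → CVC, /gu/ → CV.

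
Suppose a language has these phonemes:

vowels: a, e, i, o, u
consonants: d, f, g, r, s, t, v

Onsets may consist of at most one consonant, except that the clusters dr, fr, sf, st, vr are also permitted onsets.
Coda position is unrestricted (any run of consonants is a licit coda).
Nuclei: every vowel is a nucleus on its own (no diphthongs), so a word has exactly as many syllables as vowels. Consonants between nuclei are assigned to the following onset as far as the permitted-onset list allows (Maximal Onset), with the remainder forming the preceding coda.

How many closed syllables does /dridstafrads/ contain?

2

Vowels present: i, a, a; each is a nucleus, giving 3 syllables.
σ1/σ2 boundary: cluster /dst/ — the longest permitted-onset suffix is /st/; onset = /st/, preceding coda = /d/.
σ2/σ3 boundary: /fr/ — entire cluster is a permitted onset → onset /fr/, coda ∅.
So the parse is drid.sta.frads.
Classifying each syllable: /drid/ (closed), /sta/ (open), /frads/ (closed).
Closed syllables: 2.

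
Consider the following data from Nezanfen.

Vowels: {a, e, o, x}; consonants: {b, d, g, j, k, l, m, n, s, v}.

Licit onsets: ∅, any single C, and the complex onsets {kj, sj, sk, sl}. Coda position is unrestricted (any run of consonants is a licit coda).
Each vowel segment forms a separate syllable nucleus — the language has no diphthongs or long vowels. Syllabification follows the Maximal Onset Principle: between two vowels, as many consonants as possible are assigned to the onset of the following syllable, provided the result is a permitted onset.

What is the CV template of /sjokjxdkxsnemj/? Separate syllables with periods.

CCV.CCVC.CVC.CVCC

Vowels present: o, x, x, e; each is a nucleus, giving 4 syllables.
/o…x/ gap (V1→V2): cluster /kj/ — /kj/ is itself a permitted onset, so the whole cluster goes right; preceding coda = ∅.
/x…x/ gap (V2→V3): cluster /dk/ — the longest permitted-onset suffix is /k/; onset = /k/, preceding coda = /d/.
/x…e/ gap (V3→V4): /sn/; trying suffixes from longest down, /n/ is the first permitted one, so coda /s/ | onset /n/.
So the parse is sjo.kjxd.kxs.nemj.
Mapping each syllable to C/V: /sjo/ → CCV, /kjxd/ → CCVC, /kxs/ → CVC, /nemj/ → CVCC.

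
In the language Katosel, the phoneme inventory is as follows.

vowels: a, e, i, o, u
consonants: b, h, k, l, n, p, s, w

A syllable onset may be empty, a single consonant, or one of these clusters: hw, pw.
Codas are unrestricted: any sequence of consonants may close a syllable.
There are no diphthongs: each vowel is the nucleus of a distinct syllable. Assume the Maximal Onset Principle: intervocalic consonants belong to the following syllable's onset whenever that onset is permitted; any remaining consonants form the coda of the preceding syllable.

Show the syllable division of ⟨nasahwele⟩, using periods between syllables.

na.sa.hwe.le

Vowels present: a, a, e, e; each is a nucleus, giving 4 syllables.
/a…a/ gap (V1→V2): just /s/ — single C goes to the following onset.
/a…e/ gap (V2→V3): /hw/ is a licit onset in full, so it all attaches to the next syllable.
/e…e/ gap (V3→V4): /l/ is a single consonant, so it becomes the next onset.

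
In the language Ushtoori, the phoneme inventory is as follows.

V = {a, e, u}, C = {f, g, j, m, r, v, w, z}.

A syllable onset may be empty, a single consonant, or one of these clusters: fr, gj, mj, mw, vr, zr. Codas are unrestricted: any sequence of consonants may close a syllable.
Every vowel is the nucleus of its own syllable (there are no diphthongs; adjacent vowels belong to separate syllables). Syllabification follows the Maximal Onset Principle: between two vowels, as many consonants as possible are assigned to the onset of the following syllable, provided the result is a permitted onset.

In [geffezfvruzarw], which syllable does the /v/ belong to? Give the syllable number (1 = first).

Nuclei (vowels): e, e, u, a → 4 syllables.
/e…e/ gap (V1→V2): /ff/ splits as /f/ + /f/ (/f/ is the longest suffix that is a licit onset).
/e…u/ gap (V2→V3): cluster /zfvr/ — the longest permitted-onset suffix is /vr/; onset = /vr/, preceding coda = /zf/.
/u…a/ gap (V3→V4): /z/ → onset of the next syllable (single consonants are always licit onsets).
So the parse is gef.fezf.vru.zarw.
The /v/ is in the onset of syllable 3 (/vru/).

3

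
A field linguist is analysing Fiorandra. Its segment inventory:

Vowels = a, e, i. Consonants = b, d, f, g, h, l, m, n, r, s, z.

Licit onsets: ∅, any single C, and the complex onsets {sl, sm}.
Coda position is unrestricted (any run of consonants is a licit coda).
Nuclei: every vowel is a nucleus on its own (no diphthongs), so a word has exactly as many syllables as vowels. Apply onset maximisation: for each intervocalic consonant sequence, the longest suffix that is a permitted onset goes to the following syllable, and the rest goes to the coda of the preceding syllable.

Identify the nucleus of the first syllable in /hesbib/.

Vowels present: e, i; each is a nucleus, giving 2 syllables.
The first nucleus (vowel 1 from the left) is /e/.

e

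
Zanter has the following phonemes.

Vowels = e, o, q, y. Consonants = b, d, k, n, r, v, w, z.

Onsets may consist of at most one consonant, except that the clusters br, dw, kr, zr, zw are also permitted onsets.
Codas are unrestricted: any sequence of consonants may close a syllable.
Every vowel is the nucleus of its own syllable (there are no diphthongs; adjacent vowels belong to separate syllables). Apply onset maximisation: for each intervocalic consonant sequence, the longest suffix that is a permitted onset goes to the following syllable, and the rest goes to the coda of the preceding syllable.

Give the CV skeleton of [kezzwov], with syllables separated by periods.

Vowels present: e, o; each is a nucleus, giving 2 syllables.
/e…o/ gap (V1→V2): /zzw/; trying suffixes from longest down, /zw/ is the first permitted one, so coda /z/ | onset /zw/.
Result: kez.zwov.
Mapping each syllable to C/V: /kez/ → CVC, /zwov/ → CCVC.

CVC.CCVC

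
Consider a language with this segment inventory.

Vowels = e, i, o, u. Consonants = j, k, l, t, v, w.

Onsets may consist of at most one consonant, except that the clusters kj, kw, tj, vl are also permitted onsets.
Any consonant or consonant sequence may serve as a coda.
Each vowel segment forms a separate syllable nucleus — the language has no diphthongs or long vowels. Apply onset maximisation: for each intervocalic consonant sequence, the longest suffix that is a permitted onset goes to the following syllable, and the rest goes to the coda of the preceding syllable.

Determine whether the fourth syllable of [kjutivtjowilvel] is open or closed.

closed

Nuclei (vowels): u, i, o, i, e → 5 syllables.
/u…i/ gap (V1→V2): just /t/ — single C goes to the following onset.
/i…o/ gap (V2→V3): cluster /vtj/ — the longest permitted-onset suffix is /tj/; onset = /tj/, preceding coda = /v/.
/o…i/ gap (V3→V4): /w/ → onset of the next syllable (single consonants are always licit onsets).
/i…e/ gap (V4→V5): /lv/; trying suffixes from longest down, /v/ is the first permitted one, so coda /l/ | onset /v/.
So the parse is kju.tiv.tjo.wil.vel.
Syllable 4 is /wil/ with coda /l/, so it is closed.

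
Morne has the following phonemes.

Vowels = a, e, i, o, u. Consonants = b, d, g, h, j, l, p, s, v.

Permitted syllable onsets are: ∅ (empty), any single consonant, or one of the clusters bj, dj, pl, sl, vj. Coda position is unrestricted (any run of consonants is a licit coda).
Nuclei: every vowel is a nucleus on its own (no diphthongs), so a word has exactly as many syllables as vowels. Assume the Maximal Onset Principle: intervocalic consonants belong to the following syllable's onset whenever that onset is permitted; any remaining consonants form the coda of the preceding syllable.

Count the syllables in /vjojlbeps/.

The vowels are o, e — 2 nuclei, so 2 syllables.

2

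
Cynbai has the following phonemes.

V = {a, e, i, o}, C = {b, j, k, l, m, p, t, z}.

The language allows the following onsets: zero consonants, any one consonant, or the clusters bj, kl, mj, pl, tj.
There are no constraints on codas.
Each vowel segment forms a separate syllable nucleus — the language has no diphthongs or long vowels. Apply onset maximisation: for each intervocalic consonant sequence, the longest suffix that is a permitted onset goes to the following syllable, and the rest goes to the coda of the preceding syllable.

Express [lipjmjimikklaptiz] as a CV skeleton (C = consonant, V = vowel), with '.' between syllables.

CVCC.CCV.CVC.CCVC.CVC

Nuclei (vowels): i, i, i, a, i → 5 syllables.
/i…i/ gap (V1→V2): cluster /pjmj/ — the longest permitted-onset suffix is /mj/; onset = /mj/, preceding coda = /pj/.
/i…i/ gap (V2→V3): just /m/ — single C goes to the following onset.
/i…a/ gap (V3→V4): /kkl/ — longest licit onset from the right is /kl/, leaving /k/ as coda.
/a…i/ gap (V4→V5): /pt/; trying suffixes from longest down, /t/ is the first permitted one, so coda /p/ | onset /t/.
Putting it together: lipj.mji.mik.klap.tiz.
Mapping each syllable to C/V: /lipj/ → CVCC, /mji/ → CCV, /mik/ → CVC, /klap/ → CCVC, /tiz/ → CVC.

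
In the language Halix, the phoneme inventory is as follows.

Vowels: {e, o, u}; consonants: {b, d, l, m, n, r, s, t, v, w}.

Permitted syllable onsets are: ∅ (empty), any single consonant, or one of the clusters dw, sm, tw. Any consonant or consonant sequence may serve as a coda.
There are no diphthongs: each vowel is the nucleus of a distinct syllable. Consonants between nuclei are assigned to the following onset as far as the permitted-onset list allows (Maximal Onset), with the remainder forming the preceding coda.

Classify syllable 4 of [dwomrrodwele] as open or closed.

open

Nuclei (vowels): o, o, e, e → 4 syllables.
V1 /o/ – V2 /o/: /mrr/ splits as /mr/ + /r/ (/r/ is the longest suffix that is a licit onset).
V2 /o/ – V3 /e/: cluster /dw/ — /dw/ is itself a permitted onset, so the whole cluster goes right; preceding coda = ∅.
V3 /e/ – V4 /e/: /l/ → onset of the next syllable (single consonants are always licit onsets).
Result: dwomr.ro.dwe.le.
Syllable 4 is /le/; it ends in its nucleus with no coda, so it is open.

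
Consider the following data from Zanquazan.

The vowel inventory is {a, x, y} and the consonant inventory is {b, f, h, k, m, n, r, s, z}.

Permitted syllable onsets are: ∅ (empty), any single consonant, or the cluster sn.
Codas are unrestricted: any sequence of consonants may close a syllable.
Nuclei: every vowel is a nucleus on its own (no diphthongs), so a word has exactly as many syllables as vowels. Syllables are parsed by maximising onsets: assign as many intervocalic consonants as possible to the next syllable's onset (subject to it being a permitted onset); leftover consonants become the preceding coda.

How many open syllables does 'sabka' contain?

Nuclei (vowels): a, a → 2 syllables.
Between /a/ (V1) and /a/ (V2): /bk/; trying suffixes from longest down, /k/ is the first permitted one, so coda /b/ | onset /k/.
Putting it together: sab.ka.
Classifying each syllable: /sab/ (closed), /ka/ (open).
Open syllables: 1.

1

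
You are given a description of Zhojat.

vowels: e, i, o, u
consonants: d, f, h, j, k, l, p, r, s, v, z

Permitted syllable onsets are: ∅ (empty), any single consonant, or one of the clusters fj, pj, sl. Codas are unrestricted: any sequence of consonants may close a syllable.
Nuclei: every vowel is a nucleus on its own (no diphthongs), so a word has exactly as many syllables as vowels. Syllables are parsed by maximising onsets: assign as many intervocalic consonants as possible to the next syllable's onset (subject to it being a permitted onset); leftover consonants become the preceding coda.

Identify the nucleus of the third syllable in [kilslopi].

i

Vowels present: i, o, i; each is a nucleus, giving 3 syllables.
The third nucleus (vowel 3 from the left) is /i/.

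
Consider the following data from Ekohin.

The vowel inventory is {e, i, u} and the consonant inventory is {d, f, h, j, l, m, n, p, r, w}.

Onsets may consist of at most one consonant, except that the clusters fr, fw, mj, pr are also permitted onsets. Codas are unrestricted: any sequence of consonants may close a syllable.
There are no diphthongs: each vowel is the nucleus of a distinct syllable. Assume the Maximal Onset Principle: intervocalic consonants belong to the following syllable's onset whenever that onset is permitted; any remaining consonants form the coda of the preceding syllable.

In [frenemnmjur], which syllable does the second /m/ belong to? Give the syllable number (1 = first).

3

The vowels are e, e, u — 3 nuclei, so 3 syllables.
σ1/σ2 boundary: /n/ is a single consonant, so it becomes the next onset.
σ2/σ3 boundary: /mnmj/ — longest licit onset from the right is /mj/, leaving /mn/ as coda.
Syllabification: fre.nemn.mjur.
The second /m/ is in the onset of syllable 3 (/mjur/).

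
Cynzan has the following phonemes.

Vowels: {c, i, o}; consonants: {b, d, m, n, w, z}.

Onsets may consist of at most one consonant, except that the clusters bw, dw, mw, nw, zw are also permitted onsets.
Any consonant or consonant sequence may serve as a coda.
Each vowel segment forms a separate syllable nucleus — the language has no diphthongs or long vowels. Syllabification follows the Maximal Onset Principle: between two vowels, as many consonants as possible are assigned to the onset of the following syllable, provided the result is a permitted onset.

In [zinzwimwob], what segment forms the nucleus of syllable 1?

i

Vowels present: i, i, o; each is a nucleus, giving 3 syllables.
The first nucleus (vowel 1 from the left) is /i/.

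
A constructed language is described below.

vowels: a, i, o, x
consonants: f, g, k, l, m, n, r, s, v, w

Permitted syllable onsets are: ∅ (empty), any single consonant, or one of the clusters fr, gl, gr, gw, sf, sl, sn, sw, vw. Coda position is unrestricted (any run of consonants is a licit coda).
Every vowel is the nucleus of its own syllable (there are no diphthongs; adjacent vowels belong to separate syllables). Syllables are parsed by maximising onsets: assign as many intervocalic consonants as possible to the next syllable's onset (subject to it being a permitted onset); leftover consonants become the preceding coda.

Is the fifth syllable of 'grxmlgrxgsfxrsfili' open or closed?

open

Nuclei (vowels): x, x, x, i, i → 5 syllables.
V1 /x/ – V2 /x/: /mlgr/ — longest licit onset from the right is /gr/, leaving /ml/ as coda.
V2 /x/ – V3 /x/: /gsf/; trying suffixes from longest down, /sf/ is the first permitted one, so coda /g/ | onset /sf/.
V3 /x/ – V4 /i/: cluster /rsf/ — the longest permitted-onset suffix is /sf/; onset = /sf/, preceding coda = /r/.
V4 /i/ – V5 /i/: /l/ is a single consonant, so it becomes the next onset.
Result: grxml.grxg.sfxr.sfi.li.
Syllable 5 is /li/; it ends in its nucleus with no coda, so it is open.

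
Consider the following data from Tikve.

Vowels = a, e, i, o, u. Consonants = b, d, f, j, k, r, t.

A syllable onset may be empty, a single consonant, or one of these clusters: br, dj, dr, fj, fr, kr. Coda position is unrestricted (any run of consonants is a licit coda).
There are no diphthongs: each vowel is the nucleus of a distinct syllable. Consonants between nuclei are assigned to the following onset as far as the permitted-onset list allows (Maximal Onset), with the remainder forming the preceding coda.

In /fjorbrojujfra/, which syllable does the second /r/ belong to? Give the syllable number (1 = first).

Vowels present: o, o, u, a; each is a nucleus, giving 4 syllables.
V1 /o/ – V2 /o/: /rbr/ splits as /r/ + /br/ (/br/ is the longest suffix that is a licit onset).
V2 /o/ – V3 /u/: /j/ is a single consonant, so it becomes the next onset.
V3 /u/ – V4 /a/: /jfr/; trying suffixes from longest down, /fr/ is the first permitted one, so coda /j/ | onset /fr/.
So the parse is fjor.bro.juj.fra.
The second /r/ is in the onset of syllable 2 (/bro/).

2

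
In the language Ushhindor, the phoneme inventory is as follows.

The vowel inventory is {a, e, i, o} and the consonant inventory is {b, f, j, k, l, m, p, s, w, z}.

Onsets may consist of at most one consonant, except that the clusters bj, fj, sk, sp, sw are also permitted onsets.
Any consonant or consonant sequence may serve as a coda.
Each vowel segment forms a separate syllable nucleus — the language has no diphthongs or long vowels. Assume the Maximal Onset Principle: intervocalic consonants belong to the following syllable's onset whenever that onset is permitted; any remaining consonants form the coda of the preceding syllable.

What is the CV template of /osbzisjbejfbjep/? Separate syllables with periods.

Nuclei (vowels): o, i, e, e → 4 syllables.
V1 /o/ – V2 /i/: cluster /sbz/ — the longest permitted-onset suffix is /z/; onset = /z/, preceding coda = /sb/.
V2 /i/ – V3 /e/: cluster /sjb/ — the longest permitted-onset suffix is /b/; onset = /b/, preceding coda = /sj/.
V3 /e/ – V4 /e/: /jfbj/ splits as /jf/ + /bj/ (/bj/ is the longest suffix that is a licit onset).
Putting it together: osb.zisj.bejf.bjep.
Mapping each syllable to C/V: /osb/ → VCC, /zisj/ → CVCC, /bejf/ → CVCC, /bjep/ → CCVC.

VCC.CVCC.CVCC.CCVC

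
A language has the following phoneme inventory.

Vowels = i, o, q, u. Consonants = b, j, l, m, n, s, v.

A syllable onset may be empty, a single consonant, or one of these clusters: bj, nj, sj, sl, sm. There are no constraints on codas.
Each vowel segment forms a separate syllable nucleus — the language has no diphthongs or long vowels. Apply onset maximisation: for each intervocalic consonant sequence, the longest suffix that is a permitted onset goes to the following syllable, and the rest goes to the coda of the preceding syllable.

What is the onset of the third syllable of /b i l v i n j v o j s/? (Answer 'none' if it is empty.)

The vowels are i, i, o — 3 nuclei, so 3 syllables.
σ1/σ2 boundary: /lv/ — longest licit onset from the right is /v/, leaving /l/ as coda.
σ2/σ3 boundary: /njv/ — longest licit onset from the right is /v/, leaving /nj/ as coda.
Putting it together: bil.vinj.vojs.
Syllable 3 is /vojs/: onset /v/, nucleus /o/, coda /js/.

v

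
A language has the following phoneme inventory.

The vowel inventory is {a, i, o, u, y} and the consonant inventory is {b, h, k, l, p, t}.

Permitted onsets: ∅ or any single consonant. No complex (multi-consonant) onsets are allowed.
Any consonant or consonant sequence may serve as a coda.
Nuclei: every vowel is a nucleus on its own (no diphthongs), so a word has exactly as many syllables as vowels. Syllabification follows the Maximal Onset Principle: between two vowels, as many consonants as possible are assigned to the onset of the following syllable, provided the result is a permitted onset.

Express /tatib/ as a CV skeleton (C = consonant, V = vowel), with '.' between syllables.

The vowels are a, i — 2 nuclei, so 2 syllables.
Between /a/ (V1) and /i/ (V2): /t/ is a single consonant, so it becomes the next onset.
So the parse is ta.tib.
Mapping each syllable to C/V: /ta/ → CV, /tib/ → CVC.

CV.CVC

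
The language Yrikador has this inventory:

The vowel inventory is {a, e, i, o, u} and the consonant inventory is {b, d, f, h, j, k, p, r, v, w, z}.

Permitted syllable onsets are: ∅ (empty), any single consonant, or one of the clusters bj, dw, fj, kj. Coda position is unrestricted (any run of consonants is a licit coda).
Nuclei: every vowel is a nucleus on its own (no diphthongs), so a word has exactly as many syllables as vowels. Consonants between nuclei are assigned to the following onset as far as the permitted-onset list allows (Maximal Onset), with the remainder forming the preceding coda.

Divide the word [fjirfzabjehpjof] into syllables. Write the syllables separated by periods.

fjirf.za.bjehp.jof

The vowels are i, a, e, o — 4 nuclei, so 4 syllables.
σ1/σ2 boundary: /rfz/ splits as /rf/ + /z/ (/z/ is the longest suffix that is a licit onset).
σ2/σ3 boundary: /bj/ is a licit onset in full, so it all attaches to the next syllable.
σ3/σ4 boundary: /hpj/ — longest licit onset from the right is /j/, leaving /hp/ as coda.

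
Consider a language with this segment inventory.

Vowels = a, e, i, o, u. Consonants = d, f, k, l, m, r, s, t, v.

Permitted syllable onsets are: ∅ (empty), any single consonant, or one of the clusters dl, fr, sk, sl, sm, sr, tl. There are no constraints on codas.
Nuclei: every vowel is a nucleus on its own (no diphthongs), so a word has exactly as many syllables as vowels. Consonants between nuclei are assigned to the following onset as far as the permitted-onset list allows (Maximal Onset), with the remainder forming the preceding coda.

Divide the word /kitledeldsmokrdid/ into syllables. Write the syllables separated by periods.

Vowels present: i, e, e, o, i; each is a nucleus, giving 5 syllables.
σ1/σ2 boundary: /tl/ is a licit onset in full, so it all attaches to the next syllable.
σ2/σ3 boundary: /d/ is a single consonant, so it becomes the next onset.
σ3/σ4 boundary: /ldsm/ — longest licit onset from the right is /sm/, leaving /ld/ as coda.
σ4/σ5 boundary: /krd/ splits as /kr/ + /d/ (/d/ is the longest suffix that is a licit onset).

ki.tle.deld.smokr.did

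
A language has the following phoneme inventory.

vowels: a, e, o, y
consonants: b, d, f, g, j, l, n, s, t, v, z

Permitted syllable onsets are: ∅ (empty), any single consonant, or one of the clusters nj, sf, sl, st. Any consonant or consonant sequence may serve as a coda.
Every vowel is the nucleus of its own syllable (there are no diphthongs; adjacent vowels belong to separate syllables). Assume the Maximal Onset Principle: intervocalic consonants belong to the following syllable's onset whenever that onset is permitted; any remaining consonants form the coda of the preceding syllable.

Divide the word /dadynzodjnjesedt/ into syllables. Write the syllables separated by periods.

da.dyn.zodj.nje.sedt

Nuclei (vowels): a, y, o, e, e → 5 syllables.
/a…y/ gap (V1→V2): /d/ → onset of the next syllable (single consonants are always licit onsets).
/y…o/ gap (V2→V3): /nz/ — longest licit onset from the right is /z/, leaving /n/ as coda.
/o…e/ gap (V3→V4): /djnj/ splits as /dj/ + /nj/ (/nj/ is the longest suffix that is a licit onset).
/e…e/ gap (V4→V5): just /s/ — single C goes to the following onset.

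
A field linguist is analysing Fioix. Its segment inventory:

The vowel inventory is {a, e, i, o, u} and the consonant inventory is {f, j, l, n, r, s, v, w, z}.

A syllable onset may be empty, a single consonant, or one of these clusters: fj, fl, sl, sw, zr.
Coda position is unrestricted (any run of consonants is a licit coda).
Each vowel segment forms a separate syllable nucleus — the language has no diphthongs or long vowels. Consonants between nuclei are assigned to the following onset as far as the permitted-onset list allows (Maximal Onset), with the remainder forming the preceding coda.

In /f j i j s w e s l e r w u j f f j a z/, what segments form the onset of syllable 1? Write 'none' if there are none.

fj

Nuclei (vowels): i, e, e, u, a → 5 syllables.
/i…e/ gap (V1→V2): cluster /jsw/ — the longest permitted-onset suffix is /sw/; onset = /sw/, preceding coda = /j/.
/e…e/ gap (V2→V3): cluster /sl/ — /sl/ is itself a permitted onset, so the whole cluster goes right; preceding coda = ∅.
/e…u/ gap (V3→V4): cluster /rw/ — the longest permitted-onset suffix is /w/; onset = /w/, preceding coda = /r/.
/u…a/ gap (V4→V5): /jffj/; trying suffixes from longest down, /fj/ is the first permitted one, so coda /jf/ | onset /fj/.
Syllabification: fjij.swe.sler.wujf.fjaz.
Syllable 1 is /fjij/: onset /fj/, nucleus /i/, coda /j/.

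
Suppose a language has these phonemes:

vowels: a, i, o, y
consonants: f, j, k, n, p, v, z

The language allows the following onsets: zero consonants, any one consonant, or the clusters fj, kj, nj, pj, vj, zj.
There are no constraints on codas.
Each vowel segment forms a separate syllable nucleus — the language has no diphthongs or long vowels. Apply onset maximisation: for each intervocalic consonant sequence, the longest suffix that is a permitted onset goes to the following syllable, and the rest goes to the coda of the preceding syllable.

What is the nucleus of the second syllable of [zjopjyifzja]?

y

The vowels are o, y, i, a — 4 nuclei, so 4 syllables.
The second nucleus (vowel 2 from the left) is /y/.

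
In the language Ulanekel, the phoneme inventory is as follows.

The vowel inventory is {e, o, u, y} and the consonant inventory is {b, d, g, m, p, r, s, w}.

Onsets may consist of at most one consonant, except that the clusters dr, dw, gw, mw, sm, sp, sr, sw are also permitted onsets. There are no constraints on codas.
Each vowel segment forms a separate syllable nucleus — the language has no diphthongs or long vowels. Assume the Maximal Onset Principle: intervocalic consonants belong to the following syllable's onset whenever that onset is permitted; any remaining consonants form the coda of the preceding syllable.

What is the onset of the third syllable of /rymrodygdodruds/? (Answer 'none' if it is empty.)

The vowels are y, o, y, o, u — 5 nuclei, so 5 syllables.
/y…o/ gap (V1→V2): /mr/ — longest licit onset from the right is /r/, leaving /m/ as coda.
/o…y/ gap (V2→V3): /d/ is a single consonant, so it becomes the next onset.
/y…o/ gap (V3→V4): /gd/ splits as /g/ + /d/ (/d/ is the longest suffix that is a licit onset).
/o…u/ gap (V4→V5): /dr/ is a licit onset in full, so it all attaches to the next syllable.
So the parse is rym.ro.dyg.do.druds.
Syllable 3 is /dyg/: onset /d/, nucleus /y/, coda /g/.

d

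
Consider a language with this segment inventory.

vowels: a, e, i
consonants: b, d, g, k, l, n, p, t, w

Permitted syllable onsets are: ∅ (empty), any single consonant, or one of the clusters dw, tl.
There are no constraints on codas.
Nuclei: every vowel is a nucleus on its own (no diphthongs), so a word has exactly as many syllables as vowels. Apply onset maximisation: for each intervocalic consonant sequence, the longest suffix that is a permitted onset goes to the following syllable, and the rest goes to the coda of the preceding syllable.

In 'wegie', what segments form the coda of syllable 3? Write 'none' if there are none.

none

Nuclei (vowels): e, i, e → 3 syllables.
σ1/σ2 boundary: /g/ → onset of the next syllable (single consonants are always licit onsets).
σ2/σ3 boundary: nothing intervenes; syllable break is V.V.
Syllabification: we.gi.e.
Syllable 3 is /e/: onset ∅, nucleus /e/, coda ∅.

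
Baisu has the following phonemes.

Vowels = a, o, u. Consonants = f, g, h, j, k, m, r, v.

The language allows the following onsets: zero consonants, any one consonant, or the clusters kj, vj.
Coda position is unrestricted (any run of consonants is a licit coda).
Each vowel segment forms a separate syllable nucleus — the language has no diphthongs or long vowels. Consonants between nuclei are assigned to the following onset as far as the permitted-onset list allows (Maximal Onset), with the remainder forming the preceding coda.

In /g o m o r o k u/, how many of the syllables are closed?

Nuclei (vowels): o, o, o, u → 4 syllables.
Between /o/ (V1) and /o/ (V2): /m/ → onset of the next syllable (single consonants are always licit onsets).
Between /o/ (V2) and /o/ (V3): /r/ is a single consonant, so it becomes the next onset.
Between /o/ (V3) and /u/ (V4): /k/ → onset of the next syllable (single consonants are always licit onsets).
Syllabification: go.mo.ro.ku.
Classifying each syllable: /go/ (open), /mo/ (open), /ro/ (open), /ku/ (open).
Closed syllables: 0.

0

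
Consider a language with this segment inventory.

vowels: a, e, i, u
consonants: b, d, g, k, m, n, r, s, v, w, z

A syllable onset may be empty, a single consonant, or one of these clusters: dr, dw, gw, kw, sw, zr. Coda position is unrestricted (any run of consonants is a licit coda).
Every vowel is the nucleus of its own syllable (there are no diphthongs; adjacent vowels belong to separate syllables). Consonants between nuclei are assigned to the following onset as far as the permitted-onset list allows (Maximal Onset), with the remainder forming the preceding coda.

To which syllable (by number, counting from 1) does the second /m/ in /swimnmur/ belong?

Nuclei (vowels): i, u → 2 syllables.
Between /i/ (V1) and /u/ (V2): cluster /mnm/ — the longest permitted-onset suffix is /m/; onset = /m/, preceding coda = /mn/.
So the parse is swimn.mur.
The second /m/ is in the onset of syllable 2 (/mur/).

2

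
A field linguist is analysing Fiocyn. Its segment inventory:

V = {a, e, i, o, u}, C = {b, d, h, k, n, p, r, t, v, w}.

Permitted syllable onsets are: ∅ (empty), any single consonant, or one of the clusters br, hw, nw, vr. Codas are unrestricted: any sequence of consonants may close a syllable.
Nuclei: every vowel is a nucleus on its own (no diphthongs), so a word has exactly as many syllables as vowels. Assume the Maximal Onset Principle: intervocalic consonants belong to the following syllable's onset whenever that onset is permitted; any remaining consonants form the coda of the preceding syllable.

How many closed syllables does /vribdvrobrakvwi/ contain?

2

Vowels present: i, o, a, i; each is a nucleus, giving 4 syllables.
Between /i/ (V1) and /o/ (V2): /bdvr/ — longest licit onset from the right is /vr/, leaving /bd/ as coda.
Between /o/ (V2) and /a/ (V3): /br/ — entire cluster is a permitted onset → onset /br/, coda ∅.
Between /a/ (V3) and /i/ (V4): /kvw/; trying suffixes from longest down, /w/ is the first permitted one, so coda /kv/ | onset /w/.
So the parse is vribd.vro.brakv.wi.
Classifying each syllable: /vribd/ (closed), /vro/ (open), /brakv/ (closed), /wi/ (open).
Closed syllables: 2.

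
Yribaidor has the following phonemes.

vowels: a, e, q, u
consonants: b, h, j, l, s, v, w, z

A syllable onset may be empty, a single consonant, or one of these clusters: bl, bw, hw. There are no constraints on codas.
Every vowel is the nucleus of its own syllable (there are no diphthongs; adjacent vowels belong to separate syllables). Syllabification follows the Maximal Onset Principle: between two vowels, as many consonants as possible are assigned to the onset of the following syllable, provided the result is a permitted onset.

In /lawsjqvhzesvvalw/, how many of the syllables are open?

0

Nuclei (vowels): a, q, e, a → 4 syllables.
Between /a/ (V1) and /q/ (V2): cluster /wsj/ — the longest permitted-onset suffix is /j/; onset = /j/, preceding coda = /ws/.
Between /q/ (V2) and /e/ (V3): cluster /vhz/ — the longest permitted-onset suffix is /z/; onset = /z/, preceding coda = /vh/.
Between /e/ (V3) and /a/ (V4): /svv/ — longest licit onset from the right is /v/, leaving /sv/ as coda.
So the parse is laws.jqvh.zesv.valw.
Classifying each syllable: /laws/ (closed), /jqvh/ (closed), /zesv/ (closed), /valw/ (closed).
Open syllables: 0.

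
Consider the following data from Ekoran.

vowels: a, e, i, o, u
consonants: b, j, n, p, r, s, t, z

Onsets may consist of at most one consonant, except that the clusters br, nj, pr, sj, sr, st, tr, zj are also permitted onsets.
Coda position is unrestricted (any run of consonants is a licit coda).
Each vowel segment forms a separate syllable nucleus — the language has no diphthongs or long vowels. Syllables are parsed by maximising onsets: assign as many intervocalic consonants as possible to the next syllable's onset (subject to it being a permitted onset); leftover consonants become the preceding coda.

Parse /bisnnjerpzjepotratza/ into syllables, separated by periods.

Vowels present: i, e, e, o, a, a; each is a nucleus, giving 6 syllables.
σ1/σ2 boundary: /snnj/ — longest licit onset from the right is /nj/, leaving /sn/ as coda.
σ2/σ3 boundary: /rpzj/ — longest licit onset from the right is /zj/, leaving /rp/ as coda.
σ3/σ4 boundary: just /p/ — single C goes to the following onset.
σ4/σ5 boundary: cluster /tr/ — /tr/ is itself a permitted onset, so the whole cluster goes right; preceding coda = ∅.
σ5/σ6 boundary: /tz/ splits as /t/ + /z/ (/z/ is the longest suffix that is a licit onset).

bisn.njerp.zje.po.trat.za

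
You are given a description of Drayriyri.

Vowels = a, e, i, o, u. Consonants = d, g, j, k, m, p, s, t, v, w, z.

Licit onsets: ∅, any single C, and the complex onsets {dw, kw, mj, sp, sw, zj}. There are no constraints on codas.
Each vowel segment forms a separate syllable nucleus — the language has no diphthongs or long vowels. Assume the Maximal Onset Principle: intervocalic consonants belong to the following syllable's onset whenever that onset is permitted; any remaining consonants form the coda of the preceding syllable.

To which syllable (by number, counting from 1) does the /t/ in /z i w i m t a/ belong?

Vowels present: i, i, a; each is a nucleus, giving 3 syllables.
σ1/σ2 boundary: /w/ → onset of the next syllable (single consonants are always licit onsets).
σ2/σ3 boundary: /mt/; trying suffixes from longest down, /t/ is the first permitted one, so coda /m/ | onset /t/.
Result: zi.wim.ta.
The /t/ is in the onset of syllable 3 (/ta/).

3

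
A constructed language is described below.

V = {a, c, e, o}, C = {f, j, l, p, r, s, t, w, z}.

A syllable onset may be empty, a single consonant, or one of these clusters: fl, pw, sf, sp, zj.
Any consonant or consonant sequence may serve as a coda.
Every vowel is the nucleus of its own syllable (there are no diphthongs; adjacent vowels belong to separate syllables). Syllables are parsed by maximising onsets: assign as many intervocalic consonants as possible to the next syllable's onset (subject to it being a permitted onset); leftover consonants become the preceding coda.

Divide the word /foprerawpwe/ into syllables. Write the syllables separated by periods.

Vowels present: o, e, a, e; each is a nucleus, giving 4 syllables.
σ1/σ2 boundary: /pr/; trying suffixes from longest down, /r/ is the first permitted one, so coda /p/ | onset /r/.
σ2/σ3 boundary: just /r/ — single C goes to the following onset.
σ3/σ4 boundary: cluster /wpw/ — the longest permitted-onset suffix is /pw/; onset = /pw/, preceding coda = /w/.

fop.re.raw.pwe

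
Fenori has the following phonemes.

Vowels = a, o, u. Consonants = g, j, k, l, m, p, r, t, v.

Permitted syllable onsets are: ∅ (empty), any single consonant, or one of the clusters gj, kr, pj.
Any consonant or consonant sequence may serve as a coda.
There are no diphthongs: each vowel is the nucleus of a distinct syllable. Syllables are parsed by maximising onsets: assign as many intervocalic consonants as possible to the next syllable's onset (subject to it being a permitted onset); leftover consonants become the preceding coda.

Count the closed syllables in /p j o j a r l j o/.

1

Nuclei (vowels): o, a, o → 3 syllables.
/o…a/ gap (V1→V2): /j/ → onset of the next syllable (single consonants are always licit onsets).
/a…o/ gap (V2→V3): cluster /rlj/ — the longest permitted-onset suffix is /j/; onset = /j/, preceding coda = /rl/.
Result: pjo.jarl.jo.
Classifying each syllable: /pjo/ (open), /jarl/ (closed), /jo/ (open).
Closed syllables: 1.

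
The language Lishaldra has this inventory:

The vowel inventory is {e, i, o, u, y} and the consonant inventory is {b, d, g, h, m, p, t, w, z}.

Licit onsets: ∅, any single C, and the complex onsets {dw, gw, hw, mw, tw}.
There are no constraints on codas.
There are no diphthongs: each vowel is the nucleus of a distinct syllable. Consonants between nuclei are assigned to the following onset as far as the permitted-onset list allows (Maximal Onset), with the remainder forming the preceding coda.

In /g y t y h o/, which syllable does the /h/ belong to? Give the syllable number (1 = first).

3

The vowels are y, y, o — 3 nuclei, so 3 syllables.
/y…y/ gap (V1→V2): just /t/ — single C goes to the following onset.
/y…o/ gap (V2→V3): just /h/ — single C goes to the following onset.
Putting it together: gy.ty.ho.
The /h/ is in the onset of syllable 3 (/ho/).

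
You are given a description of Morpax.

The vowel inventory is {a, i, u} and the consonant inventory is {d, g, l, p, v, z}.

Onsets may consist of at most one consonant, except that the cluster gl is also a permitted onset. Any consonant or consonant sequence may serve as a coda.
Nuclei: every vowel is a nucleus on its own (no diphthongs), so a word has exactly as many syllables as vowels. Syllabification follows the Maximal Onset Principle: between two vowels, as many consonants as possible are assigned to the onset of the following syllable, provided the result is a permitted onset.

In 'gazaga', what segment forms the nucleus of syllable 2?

a

Vowels present: a, a, a; each is a nucleus, giving 3 syllables.
The second nucleus (vowel 2 from the left) is /a/.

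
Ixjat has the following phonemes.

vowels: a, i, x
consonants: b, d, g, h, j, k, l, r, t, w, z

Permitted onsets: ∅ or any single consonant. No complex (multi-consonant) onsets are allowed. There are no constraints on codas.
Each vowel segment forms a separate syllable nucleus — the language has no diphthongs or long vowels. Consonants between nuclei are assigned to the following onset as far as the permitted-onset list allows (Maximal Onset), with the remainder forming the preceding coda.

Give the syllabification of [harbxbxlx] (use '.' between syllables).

har.bx.bx.lx

Vowels present: a, x, x, x; each is a nucleus, giving 4 syllables.
σ1/σ2 boundary: /rb/; trying suffixes from longest down, /b/ is the first permitted one, so coda /r/ | onset /b/.
σ2/σ3 boundary: /b/ → onset of the next syllable (single consonants are always licit onsets).
σ3/σ4 boundary: /l/ is a single consonant, so it becomes the next onset.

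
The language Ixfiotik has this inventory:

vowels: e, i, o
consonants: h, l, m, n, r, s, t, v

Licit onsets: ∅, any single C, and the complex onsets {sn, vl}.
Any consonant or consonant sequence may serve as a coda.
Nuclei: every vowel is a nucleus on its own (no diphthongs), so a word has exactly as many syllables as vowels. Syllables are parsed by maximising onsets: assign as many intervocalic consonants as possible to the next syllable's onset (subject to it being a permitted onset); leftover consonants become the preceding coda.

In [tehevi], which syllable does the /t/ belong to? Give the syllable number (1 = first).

1

Vowels present: e, e, i; each is a nucleus, giving 3 syllables.
V1 /e/ – V2 /e/: /h/ is a single consonant, so it becomes the next onset.
V2 /e/ – V3 /i/: /v/ is a single consonant, so it becomes the next onset.
Putting it together: te.he.vi.
The /t/ is in the onset of syllable 1 (/te/).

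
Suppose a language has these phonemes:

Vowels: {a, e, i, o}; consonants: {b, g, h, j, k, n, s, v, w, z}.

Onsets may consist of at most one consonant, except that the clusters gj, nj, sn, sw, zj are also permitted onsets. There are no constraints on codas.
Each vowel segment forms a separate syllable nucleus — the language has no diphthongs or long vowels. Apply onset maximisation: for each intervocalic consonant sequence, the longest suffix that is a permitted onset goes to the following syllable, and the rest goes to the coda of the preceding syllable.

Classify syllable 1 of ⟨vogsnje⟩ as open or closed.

closed

The vowels are o, e — 2 nuclei, so 2 syllables.
σ1/σ2 boundary: /gsnj/ — longest licit onset from the right is /nj/, leaving /gs/ as coda.
Syllabification: vogs.nje.
Syllable 1 is /vogs/ with coda /gs/, so it is closed.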